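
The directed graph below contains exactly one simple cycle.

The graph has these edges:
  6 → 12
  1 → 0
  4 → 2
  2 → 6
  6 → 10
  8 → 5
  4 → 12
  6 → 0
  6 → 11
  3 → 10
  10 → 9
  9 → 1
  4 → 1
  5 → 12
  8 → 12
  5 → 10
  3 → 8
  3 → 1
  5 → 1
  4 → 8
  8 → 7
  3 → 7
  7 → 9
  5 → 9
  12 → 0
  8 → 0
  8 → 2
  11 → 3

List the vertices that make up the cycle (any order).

DFS with gray/black marking from 2:
2 gray
  6 gray
    10 gray
      9 gray
        1 gray
          0 gray
          0 black
        1 black
      9 black
    10 black
    11 gray
      3 gray
        8 gray
          12 gray
            12→0: 0 black — skip
          12 black
          5 gray
            5→1: 1 black — skip
            5→9: 9 black — skip
            5→10: 10 black — skip
            5→12: 12 black — skip
          5 black
          7 gray
            7→9: 9 black — skip
          7 black
          8→0: 0 black — skip
          8→2: 2 is gray → back edge
Back edge closes the cycle 2 → 6 → 11 → 3 → 8 → 2; its vertices are {2, 3, 6, 8, 11}.

2, 3, 6, 8, 11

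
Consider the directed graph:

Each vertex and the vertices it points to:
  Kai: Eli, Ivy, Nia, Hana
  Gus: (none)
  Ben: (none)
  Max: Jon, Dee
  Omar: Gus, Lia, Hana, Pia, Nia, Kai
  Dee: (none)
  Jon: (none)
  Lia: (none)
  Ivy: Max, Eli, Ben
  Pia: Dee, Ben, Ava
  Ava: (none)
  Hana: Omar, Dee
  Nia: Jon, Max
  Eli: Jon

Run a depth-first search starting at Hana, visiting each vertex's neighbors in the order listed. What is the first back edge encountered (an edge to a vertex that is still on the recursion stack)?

Omar->Hana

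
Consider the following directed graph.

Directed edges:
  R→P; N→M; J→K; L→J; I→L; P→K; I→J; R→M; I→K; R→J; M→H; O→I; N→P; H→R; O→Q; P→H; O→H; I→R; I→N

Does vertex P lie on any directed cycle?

P is on a cycle iff P can reach itself via ≥1 edge.
P → H → R → P — yes.

Yes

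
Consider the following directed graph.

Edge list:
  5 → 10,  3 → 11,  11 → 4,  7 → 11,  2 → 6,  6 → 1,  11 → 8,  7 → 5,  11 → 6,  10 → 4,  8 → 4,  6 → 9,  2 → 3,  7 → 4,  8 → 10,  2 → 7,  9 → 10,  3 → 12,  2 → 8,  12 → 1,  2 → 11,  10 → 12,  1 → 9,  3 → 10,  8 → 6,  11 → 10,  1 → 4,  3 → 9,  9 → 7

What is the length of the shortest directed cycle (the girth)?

For each vertex v, BFS finds the shortest path from v back to v.
The shortest such closed walk is 7 → 11 → 6 → 9 → 7, length 4.

4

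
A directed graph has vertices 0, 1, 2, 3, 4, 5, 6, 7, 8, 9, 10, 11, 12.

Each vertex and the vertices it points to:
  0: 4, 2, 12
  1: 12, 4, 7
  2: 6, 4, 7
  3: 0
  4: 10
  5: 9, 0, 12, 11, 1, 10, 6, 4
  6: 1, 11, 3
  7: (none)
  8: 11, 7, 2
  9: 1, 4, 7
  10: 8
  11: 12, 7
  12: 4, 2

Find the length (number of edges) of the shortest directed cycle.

4

For each vertex v, BFS finds the shortest path from v back to v.
The shortest such closed walk is 6 → 1 → 12 → 2 → 6, length 4.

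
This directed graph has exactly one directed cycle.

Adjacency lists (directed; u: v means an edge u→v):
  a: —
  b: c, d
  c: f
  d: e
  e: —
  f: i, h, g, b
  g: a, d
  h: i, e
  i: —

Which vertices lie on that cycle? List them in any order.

b, c, f

DFS with gray/black marking from f:
f gray
  i gray
  i black
  h gray
    h→i: i black — skip
    e gray
    e black
  h black
  g gray
    a gray
    a black
    d gray
      d→e: e black — skip
    d black
  g black
  b gray
    c gray
      c→f: f is gray → back edge
Back edge closes the cycle f → b → c → f; its vertices are {b, c, f}.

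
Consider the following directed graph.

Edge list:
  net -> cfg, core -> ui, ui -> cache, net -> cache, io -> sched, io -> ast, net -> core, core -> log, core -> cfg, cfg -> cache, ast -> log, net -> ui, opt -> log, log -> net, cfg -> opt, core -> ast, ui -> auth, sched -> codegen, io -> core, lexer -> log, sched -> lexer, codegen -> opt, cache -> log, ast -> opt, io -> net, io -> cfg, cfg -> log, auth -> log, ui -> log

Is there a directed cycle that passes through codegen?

No

codegen lies on a cycle iff there is a path from codegen back to itself.
Exploring from codegen, it never reaches itself; equivalently, its strongly connected component is a singleton.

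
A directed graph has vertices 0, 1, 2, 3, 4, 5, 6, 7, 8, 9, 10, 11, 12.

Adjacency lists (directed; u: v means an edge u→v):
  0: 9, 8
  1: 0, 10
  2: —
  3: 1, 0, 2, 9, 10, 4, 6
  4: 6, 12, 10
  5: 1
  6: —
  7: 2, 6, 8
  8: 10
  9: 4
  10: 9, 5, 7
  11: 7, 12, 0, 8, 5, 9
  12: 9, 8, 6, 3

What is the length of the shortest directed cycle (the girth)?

3

For each vertex v, BFS finds the shortest path from v back to v.
The shortest such closed walk is 5 → 1 → 10 → 5, length 3.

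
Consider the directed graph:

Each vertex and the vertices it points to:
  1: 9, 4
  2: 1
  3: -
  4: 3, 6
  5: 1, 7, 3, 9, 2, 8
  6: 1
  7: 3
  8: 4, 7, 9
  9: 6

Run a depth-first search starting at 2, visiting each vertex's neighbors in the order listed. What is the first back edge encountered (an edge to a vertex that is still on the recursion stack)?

6->1

DFS from 2 (visiting each vertex's neighbors in the order listed); mark gray on enter, black on exit:
2 gray
  1 gray
    9 gray
      6 gray
        6→1: 1 is gray → back edge
First back edge: 6 → 1.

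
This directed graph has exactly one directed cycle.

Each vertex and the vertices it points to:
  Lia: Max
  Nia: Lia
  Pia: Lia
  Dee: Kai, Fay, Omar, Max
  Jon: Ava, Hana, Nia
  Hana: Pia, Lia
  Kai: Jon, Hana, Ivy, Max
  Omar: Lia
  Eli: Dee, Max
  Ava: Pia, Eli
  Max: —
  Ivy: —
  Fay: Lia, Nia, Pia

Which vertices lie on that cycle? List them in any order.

DFS with gray/black marking from Dee:
Dee gray
  Kai gray
    Jon gray
      Ava gray
        Pia gray
          Lia gray
            Max gray
            Max black
          Lia black
        Pia black
        Eli gray
          Eli→Dee: Dee is gray → back edge
Back edge closes the cycle Dee → Kai → Jon → Ava → Eli → Dee; its vertices are {Ava, Dee, Eli, Jon, Kai}.

Ava, Dee, Eli, Jon, Kai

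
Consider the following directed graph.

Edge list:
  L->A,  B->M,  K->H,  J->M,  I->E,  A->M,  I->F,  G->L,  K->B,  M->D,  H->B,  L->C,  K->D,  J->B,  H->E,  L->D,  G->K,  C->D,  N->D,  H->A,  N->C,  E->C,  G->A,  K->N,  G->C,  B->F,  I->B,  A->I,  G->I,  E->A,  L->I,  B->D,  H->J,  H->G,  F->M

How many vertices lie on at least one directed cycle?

6

A vertex is on a directed cycle iff it belongs to a strongly connected component of size ≥ 2 (or has a self-loop).
The vertices on cycles are {A, E, G, H, I, K} — 6 in total.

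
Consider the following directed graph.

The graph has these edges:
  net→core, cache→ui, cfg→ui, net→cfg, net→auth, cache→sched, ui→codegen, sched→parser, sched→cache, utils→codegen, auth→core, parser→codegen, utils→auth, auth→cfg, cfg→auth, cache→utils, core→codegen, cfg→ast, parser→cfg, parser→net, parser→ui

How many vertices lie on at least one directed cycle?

4

A vertex is on a directed cycle iff it belongs to a strongly connected component of size ≥ 2 (or has a self-loop).
The vertices on cycles are {cfg, auth, cache, sched} — 4 in total.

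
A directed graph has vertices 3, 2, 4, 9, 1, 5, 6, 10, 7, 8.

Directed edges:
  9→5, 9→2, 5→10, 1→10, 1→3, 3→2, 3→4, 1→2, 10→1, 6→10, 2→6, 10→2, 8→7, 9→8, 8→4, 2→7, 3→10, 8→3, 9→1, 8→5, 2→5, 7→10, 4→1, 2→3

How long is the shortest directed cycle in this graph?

2

For each vertex v, BFS finds the shortest path from v back to v.
The shortest such closed walk is 3 → 2 → 3, length 2.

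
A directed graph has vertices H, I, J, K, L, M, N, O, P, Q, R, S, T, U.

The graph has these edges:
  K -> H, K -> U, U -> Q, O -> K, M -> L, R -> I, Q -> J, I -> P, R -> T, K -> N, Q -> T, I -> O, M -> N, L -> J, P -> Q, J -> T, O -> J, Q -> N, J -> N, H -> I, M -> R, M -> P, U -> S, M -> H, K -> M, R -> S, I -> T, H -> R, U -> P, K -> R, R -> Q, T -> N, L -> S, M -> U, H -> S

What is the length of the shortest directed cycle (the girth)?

4

For each vertex v, BFS finds the shortest path from v back to v.
The shortest such closed walk is H → I → O → K → H, length 4.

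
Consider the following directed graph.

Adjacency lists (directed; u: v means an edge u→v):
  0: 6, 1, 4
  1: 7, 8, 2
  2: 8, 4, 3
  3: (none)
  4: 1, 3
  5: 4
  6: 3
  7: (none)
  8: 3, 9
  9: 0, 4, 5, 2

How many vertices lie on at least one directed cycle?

7

A vertex is on a directed cycle iff it belongs to a strongly connected component of size ≥ 2 (or has a self-loop).
The vertices on cycles are {0, 1, 2, 4, 5, 8, 9} — 7 in total.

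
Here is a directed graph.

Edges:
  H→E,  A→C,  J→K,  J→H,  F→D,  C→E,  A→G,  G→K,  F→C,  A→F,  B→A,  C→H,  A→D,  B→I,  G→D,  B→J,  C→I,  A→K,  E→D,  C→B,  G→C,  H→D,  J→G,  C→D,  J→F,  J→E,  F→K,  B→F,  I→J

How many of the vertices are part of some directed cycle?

7

A vertex is on a directed cycle iff it belongs to a strongly connected component of size ≥ 2 (or has a self-loop).
The vertices on cycles are {A, B, C, F, G, I, J} — 7 in total.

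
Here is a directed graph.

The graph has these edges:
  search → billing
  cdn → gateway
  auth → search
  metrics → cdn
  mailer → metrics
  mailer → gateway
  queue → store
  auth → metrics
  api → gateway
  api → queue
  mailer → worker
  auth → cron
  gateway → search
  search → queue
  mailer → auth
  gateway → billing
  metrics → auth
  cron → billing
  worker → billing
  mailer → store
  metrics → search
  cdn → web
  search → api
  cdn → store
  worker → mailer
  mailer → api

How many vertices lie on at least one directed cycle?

A vertex is on a directed cycle iff it belongs to a strongly connected component of size ≥ 2 (or has a self-loop).
The vertices on cycles are {api, auth, mailer, search, worker, gateway, metrics} — 7 in total.

7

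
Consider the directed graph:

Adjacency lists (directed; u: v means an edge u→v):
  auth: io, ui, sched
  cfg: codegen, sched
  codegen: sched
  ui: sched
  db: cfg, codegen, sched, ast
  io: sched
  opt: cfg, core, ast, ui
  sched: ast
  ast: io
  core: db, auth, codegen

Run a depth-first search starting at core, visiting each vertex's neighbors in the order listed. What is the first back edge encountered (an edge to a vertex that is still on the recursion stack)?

io->sched

DFS from core (visiting each vertex's neighbors in the order listed); mark gray on enter, black on exit:
core gray
  db gray
    cfg gray
      codegen gray
        sched gray
          ast gray
            io gray
              io→sched: sched is gray → back edge
First back edge: io → sched.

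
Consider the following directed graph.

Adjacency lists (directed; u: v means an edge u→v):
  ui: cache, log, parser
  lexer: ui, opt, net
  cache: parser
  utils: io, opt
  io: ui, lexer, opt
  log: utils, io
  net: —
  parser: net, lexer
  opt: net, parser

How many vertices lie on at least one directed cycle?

8

A vertex is on a directed cycle iff it belongs to a strongly connected component of size ≥ 2 (or has a self-loop).
The vertices on cycles are {io, ui, log, opt, cache, lexer, utils, parser} — 8 in total.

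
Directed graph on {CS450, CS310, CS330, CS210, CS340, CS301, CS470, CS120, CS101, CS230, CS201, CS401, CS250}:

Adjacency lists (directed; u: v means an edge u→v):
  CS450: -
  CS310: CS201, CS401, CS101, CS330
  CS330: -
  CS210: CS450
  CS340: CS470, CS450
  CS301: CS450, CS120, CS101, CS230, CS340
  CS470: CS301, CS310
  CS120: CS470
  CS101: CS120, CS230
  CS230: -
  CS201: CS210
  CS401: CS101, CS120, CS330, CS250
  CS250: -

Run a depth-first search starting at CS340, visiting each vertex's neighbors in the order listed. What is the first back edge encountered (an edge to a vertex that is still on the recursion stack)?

CS120->CS470

DFS from CS340 (visiting each vertex's neighbors in the order listed); mark gray on enter, black on exit:
CS340 gray
  CS470 gray
    CS301 gray
      CS450 gray
      CS450 black
      CS120 gray
        CS120→CS470: CS470 is gray → back edge
First back edge: CS120 → CS470.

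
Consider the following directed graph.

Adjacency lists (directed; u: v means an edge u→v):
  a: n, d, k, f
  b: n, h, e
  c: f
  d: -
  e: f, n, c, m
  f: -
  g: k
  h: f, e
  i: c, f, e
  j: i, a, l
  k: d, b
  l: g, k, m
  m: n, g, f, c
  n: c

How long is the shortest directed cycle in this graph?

5

For each vertex v, BFS finds the shortest path from v back to v.
The shortest such closed walk is g → k → b → e → m → g, length 5.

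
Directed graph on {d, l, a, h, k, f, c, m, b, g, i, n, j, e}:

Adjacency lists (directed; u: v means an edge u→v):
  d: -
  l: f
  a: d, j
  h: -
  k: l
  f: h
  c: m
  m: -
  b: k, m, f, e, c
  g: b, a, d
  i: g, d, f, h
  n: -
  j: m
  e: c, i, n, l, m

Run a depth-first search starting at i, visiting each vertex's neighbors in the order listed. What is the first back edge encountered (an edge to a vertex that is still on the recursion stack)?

DFS from i (visiting each vertex's neighbors in the order listed); mark gray on enter, black on exit:
i gray
  g gray
    b gray
      k gray
        l gray
          f gray
            h gray
            h black
          f black
        l black
      k black
      m gray
      m black
      b→f: f black — skip
      e gray
        c gray
          c→m: m black — skip
        c black
        e→i: i is gray → back edge
First back edge: e → i.

e->i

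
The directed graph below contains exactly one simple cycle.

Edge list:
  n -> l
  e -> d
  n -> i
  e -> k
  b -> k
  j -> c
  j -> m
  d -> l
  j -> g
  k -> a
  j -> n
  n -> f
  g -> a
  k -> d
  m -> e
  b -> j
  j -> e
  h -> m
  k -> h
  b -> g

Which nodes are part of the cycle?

e, h, k, m

DFS with gray/black marking from k:
k gray
  d gray
    l gray
    l black
  d black
  a gray
  a black
  h gray
    m gray
      e gray
        e→k: k is gray → back edge
Back edge closes the cycle k → h → m → e → k; its vertices are {e, h, k, m}.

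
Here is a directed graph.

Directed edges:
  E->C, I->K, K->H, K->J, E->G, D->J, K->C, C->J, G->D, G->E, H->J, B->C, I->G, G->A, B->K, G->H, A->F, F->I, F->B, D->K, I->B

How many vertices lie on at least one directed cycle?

A vertex is on a directed cycle iff it belongs to a strongly connected component of size ≥ 2 (or has a self-loop).
The vertices on cycles are {A, E, F, G, I} — 5 in total.

5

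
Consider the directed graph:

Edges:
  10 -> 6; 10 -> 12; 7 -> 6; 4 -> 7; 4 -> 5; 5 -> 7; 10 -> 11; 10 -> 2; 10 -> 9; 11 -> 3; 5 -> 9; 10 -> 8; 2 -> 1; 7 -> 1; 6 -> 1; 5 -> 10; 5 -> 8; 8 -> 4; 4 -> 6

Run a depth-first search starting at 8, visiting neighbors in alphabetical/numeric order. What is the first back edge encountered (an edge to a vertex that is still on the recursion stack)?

DFS from 8 (visiting neighbors in alphabetical/numeric order); mark gray on enter, black on exit:
8 gray
  4 gray
    5 gray
      7 gray
        1 gray
        1 black
        6 gray
          6→1: 1 black — skip
        6 black
      7 black
      5→8: 8 is gray → back edge
First back edge: 5 → 8.

5→8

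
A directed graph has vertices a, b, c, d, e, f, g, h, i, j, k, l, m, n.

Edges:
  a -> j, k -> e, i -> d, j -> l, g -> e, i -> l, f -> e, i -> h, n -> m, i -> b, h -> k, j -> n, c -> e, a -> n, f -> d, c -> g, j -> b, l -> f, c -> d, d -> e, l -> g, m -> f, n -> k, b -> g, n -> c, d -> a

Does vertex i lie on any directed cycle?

i lies on a cycle iff there is a path from i back to itself.
Exploring from i, it never reaches itself; equivalently, its strongly connected component is a singleton.

No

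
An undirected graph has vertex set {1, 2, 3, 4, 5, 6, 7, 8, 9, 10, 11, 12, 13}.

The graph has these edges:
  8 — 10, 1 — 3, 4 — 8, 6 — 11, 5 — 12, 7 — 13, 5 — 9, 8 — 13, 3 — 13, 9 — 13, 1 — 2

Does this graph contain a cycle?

No

DFS, tracking each vertex's parent; an edge to a visited non-parent vertex closes a cycle.
Start from 10:
visit 10 (parent –)
  visit 8 (parent 10)
    visit 4 (parent 8)
      4–8: parent, skip
    visit 13 (parent 8)
      visit 3 (parent 13)
        3–13: parent, skip
        visit 1 (parent 3)
          visit 2 (parent 1)
            2–1: parent, skip
          1–3: parent, skip
      visit 7 (parent 13)
        7–13: parent, skip
      visit 9 (parent 13)
        visit 5 (parent 9)
          visit 12 (parent 5)
            12–5: parent, skip
          5–9: parent, skip
        9–13: parent, skip
      13–8: parent, skip
    8–10: parent, skip
visit 6 (parent –)
  visit 11 (parent 6)
    11–6: parent, skip
No non-parent visited neighbor found — the graph is a forest.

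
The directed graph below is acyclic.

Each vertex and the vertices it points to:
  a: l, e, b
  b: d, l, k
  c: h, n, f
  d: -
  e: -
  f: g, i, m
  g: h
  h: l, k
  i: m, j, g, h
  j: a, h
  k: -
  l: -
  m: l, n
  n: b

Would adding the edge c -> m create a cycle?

No

Adding c→m creates a cycle iff m can already reach c.
Explore from m: no path reaches c. The graph stays acyclic.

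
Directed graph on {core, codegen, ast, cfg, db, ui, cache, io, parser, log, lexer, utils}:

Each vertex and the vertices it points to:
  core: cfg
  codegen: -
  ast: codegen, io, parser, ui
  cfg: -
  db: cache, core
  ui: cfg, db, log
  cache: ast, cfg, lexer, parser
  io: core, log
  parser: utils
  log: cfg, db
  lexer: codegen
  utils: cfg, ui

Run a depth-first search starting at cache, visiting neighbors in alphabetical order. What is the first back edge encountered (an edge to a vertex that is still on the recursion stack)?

db→cache

DFS from cache (visiting neighbors in alphabetical order); mark gray on enter, black on exit:
cache gray
  ast gray
    codegen gray
    codegen black
    io gray
      core gray
        cfg gray
        cfg black
      core black
      log gray
        log→cfg: cfg black — skip
        db gray
          db→cache: cache is gray → back edge
First back edge: db → cache.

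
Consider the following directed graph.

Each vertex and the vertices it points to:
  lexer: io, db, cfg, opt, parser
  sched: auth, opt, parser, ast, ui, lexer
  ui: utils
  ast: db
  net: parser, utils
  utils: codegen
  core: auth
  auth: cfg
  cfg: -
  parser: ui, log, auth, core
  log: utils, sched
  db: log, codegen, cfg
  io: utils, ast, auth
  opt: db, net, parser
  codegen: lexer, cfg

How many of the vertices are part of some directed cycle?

12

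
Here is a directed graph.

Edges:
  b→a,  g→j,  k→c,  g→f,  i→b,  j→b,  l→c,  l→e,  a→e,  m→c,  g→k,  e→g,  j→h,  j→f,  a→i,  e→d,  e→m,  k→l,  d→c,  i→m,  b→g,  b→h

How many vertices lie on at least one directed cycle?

8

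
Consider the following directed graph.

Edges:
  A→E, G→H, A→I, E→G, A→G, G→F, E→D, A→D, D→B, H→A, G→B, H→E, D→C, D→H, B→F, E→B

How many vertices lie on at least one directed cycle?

5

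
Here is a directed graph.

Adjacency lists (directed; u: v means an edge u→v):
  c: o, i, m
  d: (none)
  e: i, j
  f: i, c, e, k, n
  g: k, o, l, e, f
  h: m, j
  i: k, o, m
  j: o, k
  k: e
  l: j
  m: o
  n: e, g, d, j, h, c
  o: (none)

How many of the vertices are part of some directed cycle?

7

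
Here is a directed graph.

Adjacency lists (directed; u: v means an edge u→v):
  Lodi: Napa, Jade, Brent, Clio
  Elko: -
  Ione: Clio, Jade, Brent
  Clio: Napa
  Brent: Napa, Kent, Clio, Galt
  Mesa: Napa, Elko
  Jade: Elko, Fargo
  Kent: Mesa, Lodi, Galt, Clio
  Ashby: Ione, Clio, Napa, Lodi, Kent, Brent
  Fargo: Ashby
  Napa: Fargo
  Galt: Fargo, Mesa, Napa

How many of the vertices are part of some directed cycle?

11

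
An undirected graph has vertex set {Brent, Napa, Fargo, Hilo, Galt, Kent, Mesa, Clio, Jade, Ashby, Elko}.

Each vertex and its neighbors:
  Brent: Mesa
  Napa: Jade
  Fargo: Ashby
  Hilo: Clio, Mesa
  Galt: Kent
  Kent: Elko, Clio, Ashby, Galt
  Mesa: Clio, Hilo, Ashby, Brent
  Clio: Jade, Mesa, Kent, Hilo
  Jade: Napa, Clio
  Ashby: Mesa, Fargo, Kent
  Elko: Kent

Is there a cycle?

DFS, tracking each vertex's parent; an edge to a visited non-parent vertex closes a cycle.
Start from Ashby:
visit Ashby (parent –)
  visit Mesa (parent Ashby)
    visit Clio (parent Mesa)
      visit Jade (parent Clio)
        visit Napa (parent Jade)
          Napa–Jade: parent, skip
        Jade–Clio: parent, skip
      Clio–Mesa: parent, skip
      visit Kent (parent Clio)
        visit Elko (parent Kent)
          Elko–Kent: parent, skip
        Kent–Clio: parent, skip
        Kent–Ashby: Ashby visited and ≠ parent → cycle
Cycle: Ashby – Mesa – Clio – Kent – Ashby.

Yes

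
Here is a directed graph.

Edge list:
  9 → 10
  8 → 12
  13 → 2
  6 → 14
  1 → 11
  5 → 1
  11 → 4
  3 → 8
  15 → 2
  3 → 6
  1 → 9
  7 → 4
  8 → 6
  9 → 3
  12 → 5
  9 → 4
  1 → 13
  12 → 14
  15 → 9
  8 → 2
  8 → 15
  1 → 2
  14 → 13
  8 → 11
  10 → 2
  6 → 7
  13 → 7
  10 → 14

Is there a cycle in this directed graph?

Yes

DFS with white/gray/black marking, starting from 11:
11 gray
  4 gray
  4 black
11 black
15 gray
  2 gray
  2 black
  9 gray
    3 gray
      6 gray
        7 gray
          7→4: 4 black — skip
        7 black
        14 gray
          13 gray
            13→2: 2 black — skip
            13→7: 7 black — skip
          13 black
        14 black
      6 black
      8 gray
        8→11: 11 black — skip
        8→2: 2 black — skip
        8→15: 15 is gray → back edge
Back edge found, so a cycle exists: 15 → 9 → 3 → 8 → 15.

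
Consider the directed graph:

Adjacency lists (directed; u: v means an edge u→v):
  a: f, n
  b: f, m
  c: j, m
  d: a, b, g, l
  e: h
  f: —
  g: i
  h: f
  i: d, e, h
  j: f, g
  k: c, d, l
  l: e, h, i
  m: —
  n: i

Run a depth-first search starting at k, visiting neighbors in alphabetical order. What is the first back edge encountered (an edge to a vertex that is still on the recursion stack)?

n->i

DFS from k (visiting neighbors in alphabetical order); mark gray on enter, black on exit:
k gray
  c gray
    j gray
      f gray
      f black
      g gray
        i gray
          d gray
            a gray
              a→f: f black — skip
              n gray
                n→i: i is gray → back edge
First back edge: n → i.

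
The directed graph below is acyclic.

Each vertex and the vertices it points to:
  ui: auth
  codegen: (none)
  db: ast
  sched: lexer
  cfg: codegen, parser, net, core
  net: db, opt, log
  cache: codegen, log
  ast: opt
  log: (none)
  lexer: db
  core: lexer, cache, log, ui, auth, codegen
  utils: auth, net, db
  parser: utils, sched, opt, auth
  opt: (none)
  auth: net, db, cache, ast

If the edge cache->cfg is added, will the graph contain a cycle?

Adding cache→cfg creates a cycle iff cfg can already reach cache.
Path from cfg: cfg → core → cache.
So cfg → … → cache → cfg is a cycle.

Yes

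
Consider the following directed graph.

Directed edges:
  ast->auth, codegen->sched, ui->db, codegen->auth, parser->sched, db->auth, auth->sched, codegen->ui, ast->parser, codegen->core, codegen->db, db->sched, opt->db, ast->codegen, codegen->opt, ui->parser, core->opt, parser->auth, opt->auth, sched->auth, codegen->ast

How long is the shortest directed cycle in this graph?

2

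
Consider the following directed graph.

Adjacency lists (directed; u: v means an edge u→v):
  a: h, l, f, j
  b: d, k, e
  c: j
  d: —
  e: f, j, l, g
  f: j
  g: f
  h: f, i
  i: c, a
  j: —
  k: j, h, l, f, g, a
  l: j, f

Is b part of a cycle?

No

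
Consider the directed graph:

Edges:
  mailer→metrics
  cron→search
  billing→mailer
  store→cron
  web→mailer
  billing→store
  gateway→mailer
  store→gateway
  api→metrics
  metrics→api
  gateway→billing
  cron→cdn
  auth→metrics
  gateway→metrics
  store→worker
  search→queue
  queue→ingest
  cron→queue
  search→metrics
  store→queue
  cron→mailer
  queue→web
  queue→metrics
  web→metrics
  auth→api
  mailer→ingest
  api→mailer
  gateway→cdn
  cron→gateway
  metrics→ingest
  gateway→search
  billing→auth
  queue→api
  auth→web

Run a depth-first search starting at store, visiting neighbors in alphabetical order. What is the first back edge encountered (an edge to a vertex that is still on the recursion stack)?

metrics->api

DFS from store (visiting neighbors in alphabetical order); mark gray on enter, black on exit:
store gray
  cron gray
    cdn gray
    cdn black
    gateway gray
      billing gray
        auth gray
          api gray
            mailer gray
              ingest gray
              ingest black
              metrics gray
                metrics→api: api is gray → back edge
First back edge: metrics → api.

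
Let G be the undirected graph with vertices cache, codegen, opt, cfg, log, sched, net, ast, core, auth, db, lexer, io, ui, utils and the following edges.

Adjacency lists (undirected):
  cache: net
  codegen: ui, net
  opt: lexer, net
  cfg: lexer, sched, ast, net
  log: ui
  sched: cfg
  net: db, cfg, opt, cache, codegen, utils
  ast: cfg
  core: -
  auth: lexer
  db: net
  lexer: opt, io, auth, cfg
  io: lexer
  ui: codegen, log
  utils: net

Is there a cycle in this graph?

Yes

DFS, tracking each vertex's parent; an edge to a visited non-parent vertex closes a cycle.
Start from ui:
visit ui (parent –)
  visit codegen (parent ui)
    codegen–ui: parent, skip
    visit net (parent codegen)
      visit db (parent net)
        db–net: parent, skip
      visit cfg (parent net)
        visit lexer (parent cfg)
          visit opt (parent lexer)
            opt–lexer: parent, skip
            opt–net: net visited and ≠ parent → cycle
Cycle: net – cfg – lexer – opt – net.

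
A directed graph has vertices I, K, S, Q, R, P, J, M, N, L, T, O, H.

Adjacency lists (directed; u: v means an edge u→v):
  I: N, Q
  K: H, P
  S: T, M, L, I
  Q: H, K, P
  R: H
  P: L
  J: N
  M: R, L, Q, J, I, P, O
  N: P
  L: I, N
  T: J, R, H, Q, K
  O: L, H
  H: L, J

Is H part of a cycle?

Yes

H is on a cycle iff H can reach itself via ≥1 edge.
H → L → I → Q → H — yes.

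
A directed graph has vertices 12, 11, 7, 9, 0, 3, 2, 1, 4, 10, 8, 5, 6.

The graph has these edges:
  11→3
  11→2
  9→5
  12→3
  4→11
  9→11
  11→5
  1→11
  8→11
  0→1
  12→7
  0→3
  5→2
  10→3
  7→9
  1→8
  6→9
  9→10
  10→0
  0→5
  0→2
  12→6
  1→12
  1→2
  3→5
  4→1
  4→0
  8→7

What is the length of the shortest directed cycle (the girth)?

6

For each vertex v, BFS finds the shortest path from v back to v.
The shortest such closed walk is 1 → 12 → 6 → 9 → 10 → 0 → 1, length 6.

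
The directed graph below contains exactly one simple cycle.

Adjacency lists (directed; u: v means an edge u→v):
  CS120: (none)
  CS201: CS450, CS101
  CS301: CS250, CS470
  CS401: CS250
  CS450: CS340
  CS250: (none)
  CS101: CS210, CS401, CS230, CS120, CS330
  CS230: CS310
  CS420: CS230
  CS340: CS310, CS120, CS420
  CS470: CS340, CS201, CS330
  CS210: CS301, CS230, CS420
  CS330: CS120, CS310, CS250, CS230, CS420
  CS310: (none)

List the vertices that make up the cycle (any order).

CS101, CS201, CS210, CS301, CS470

DFS with gray/black marking from CS470:
CS470 gray
  CS340 gray
    CS310 gray
    CS310 black
    CS120 gray
    CS120 black
    CS420 gray
      CS230 gray
        CS230→CS310: CS310 black — skip
      CS230 black
    CS420 black
  CS340 black
  CS201 gray
    CS450 gray
      CS450→CS340: CS340 black — skip
    CS450 black
    CS101 gray
      CS210 gray
        CS301 gray
          CS250 gray
          CS250 black
          CS301→CS470: CS470 is gray → back edge
Back edge closes the cycle CS470 → CS201 → CS101 → CS210 → CS301 → CS470; its vertices are {CS101, CS201, CS210, CS301, CS470}.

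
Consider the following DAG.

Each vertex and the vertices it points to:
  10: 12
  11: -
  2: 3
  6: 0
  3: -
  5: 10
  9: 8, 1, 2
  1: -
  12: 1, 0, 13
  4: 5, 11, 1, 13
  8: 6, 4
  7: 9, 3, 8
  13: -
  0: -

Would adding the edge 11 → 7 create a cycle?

Adding 11→7 creates a cycle iff 7 can already reach 11.
Path from 7: 7 → 8 → 4 → 11.
So 7 → … → 11 → 7 is a cycle.

Yes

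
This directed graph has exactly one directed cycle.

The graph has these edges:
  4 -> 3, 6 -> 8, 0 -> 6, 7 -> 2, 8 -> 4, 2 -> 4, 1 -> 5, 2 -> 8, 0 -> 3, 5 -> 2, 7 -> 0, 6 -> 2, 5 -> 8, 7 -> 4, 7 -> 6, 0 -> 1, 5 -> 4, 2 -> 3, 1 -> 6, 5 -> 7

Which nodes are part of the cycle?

DFS with gray/black marking from 7:
7 gray
  2 gray
    8 gray
      4 gray
        3 gray
        3 black
      4 black
    8 black
    2→4: 4 black — skip
    2→3: 3 black — skip
  2 black
  6 gray
    6→2: 2 black — skip
    6→8: 8 black — skip
  6 black
  0 gray
    0→3: 3 black — skip
    1 gray
      5 gray
        5→2: 2 black — skip
        5→8: 8 black — skip
        5→7: 7 is gray → back edge
Back edge closes the cycle 7 → 0 → 1 → 5 → 7; its vertices are {0, 1, 5, 7}.

0, 1, 5, 7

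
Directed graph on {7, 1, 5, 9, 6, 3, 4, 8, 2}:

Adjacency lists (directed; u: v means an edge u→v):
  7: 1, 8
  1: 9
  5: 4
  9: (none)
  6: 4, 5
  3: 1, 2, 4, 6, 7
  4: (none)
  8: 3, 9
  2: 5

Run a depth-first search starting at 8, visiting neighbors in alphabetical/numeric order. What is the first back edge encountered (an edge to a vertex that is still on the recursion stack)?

7→8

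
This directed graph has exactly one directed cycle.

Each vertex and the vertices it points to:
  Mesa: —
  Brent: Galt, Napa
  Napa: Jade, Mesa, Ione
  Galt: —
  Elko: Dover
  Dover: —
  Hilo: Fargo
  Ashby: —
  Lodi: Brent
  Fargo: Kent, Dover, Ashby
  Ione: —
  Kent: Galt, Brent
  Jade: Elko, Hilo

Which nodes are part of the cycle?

DFS with gray/black marking from Brent:
Brent gray
  Galt gray
  Galt black
  Napa gray
    Jade gray
      Elko gray
        Dover gray
        Dover black
      Elko black
      Hilo gray
        Fargo gray
          Kent gray
            Kent→Galt: Galt black — skip
            Kent→Brent: Brent is gray → back edge
Back edge closes the cycle Brent → Napa → Jade → Hilo → Fargo → Kent → Brent; its vertices are {Hilo, Jade, Kent, Napa, Brent, Fargo}.

Hilo, Jade, Kent, Napa, Brent, Fargo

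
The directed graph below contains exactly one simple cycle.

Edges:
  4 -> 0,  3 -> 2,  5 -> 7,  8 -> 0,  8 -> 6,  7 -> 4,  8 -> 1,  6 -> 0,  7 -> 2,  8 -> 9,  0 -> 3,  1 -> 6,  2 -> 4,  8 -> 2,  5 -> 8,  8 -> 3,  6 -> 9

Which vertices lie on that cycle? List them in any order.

0, 2, 3, 4

DFS with gray/black marking from 2:
2 gray
  4 gray
    0 gray
      3 gray
        3→2: 2 is gray → back edge
Back edge closes the cycle 2 → 4 → 0 → 3 → 2; its vertices are {0, 2, 3, 4}.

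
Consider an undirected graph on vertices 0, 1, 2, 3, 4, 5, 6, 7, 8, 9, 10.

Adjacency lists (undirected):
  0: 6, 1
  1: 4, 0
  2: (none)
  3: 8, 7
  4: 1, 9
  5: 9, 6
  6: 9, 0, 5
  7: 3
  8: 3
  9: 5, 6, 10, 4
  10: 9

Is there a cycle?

Yes

DFS, tracking each vertex's parent; an edge to a visited non-parent vertex closes a cycle.
Start from 4:
visit 4 (parent –)
  visit 1 (parent 4)
    1–4: parent, skip
    visit 0 (parent 1)
      visit 6 (parent 0)
        visit 9 (parent 6)
          visit 5 (parent 9)
            5–9: parent, skip
            5–6: 6 visited and ≠ parent → cycle
Cycle: 6 – 9 – 5 – 6.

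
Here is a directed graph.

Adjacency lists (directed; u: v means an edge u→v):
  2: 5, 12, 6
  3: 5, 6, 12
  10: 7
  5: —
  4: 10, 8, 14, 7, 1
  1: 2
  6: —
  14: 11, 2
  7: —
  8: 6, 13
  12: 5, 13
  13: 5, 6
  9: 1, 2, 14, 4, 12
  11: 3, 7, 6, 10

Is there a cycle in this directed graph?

No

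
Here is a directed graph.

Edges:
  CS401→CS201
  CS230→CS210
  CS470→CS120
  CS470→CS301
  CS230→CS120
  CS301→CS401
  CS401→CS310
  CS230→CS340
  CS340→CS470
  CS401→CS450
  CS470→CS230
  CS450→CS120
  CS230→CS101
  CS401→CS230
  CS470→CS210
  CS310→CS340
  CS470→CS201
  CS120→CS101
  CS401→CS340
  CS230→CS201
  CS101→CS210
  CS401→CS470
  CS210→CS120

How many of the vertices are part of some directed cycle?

9

A vertex is on a directed cycle iff it belongs to a strongly connected component of size ≥ 2 (or has a self-loop).
The vertices on cycles are {CS101, CS120, CS210, CS230, CS301, CS310, CS340, CS401, CS470} — 9 in total.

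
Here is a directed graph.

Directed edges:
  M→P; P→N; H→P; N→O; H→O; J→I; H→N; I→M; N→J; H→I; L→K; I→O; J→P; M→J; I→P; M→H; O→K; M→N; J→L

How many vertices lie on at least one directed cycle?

6

A vertex is on a directed cycle iff it belongs to a strongly connected component of size ≥ 2 (or has a self-loop).
The vertices on cycles are {H, I, J, M, N, P} — 6 in total.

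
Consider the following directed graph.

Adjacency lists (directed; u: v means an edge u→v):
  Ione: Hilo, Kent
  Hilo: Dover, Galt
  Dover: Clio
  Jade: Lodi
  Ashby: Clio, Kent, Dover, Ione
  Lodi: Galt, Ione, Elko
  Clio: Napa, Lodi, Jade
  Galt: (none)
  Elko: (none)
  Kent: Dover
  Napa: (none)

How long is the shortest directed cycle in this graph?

5

For each vertex v, BFS finds the shortest path from v back to v.
The shortest such closed walk is Clio → Lodi → Ione → Hilo → Dover → Clio, length 5.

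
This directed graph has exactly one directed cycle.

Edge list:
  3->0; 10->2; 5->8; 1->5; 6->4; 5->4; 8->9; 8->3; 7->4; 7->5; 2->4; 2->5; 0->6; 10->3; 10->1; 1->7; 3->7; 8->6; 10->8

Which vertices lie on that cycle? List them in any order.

3, 5, 7, 8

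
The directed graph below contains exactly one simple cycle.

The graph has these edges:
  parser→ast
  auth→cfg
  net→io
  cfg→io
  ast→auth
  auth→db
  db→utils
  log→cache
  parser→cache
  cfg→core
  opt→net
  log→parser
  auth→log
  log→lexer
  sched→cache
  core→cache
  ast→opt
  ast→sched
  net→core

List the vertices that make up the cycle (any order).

DFS with gray/black marking from ast:
ast gray
  auth gray
    db gray
      utils gray
      utils black
    db black
    log gray
      cache gray
      cache black
      parser gray
        parser→cache: cache black — skip
        parser→ast: ast is gray → back edge
Back edge closes the cycle ast → auth → log → parser → ast; its vertices are {ast, log, auth, parser}.

ast, log, auth, parser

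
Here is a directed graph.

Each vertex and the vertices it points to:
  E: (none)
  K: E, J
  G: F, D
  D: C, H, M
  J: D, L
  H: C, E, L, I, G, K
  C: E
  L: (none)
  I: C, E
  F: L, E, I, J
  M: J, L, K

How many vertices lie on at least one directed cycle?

7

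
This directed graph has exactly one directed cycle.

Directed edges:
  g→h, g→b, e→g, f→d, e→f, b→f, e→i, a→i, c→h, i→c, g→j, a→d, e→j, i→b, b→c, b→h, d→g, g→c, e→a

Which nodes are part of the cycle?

DFS with gray/black marking from d:
d gray
  g gray
    h gray
    h black
    b gray
      b→h: h black — skip
      c gray
        c→h: h black — skip
      c black
      f gray
        f→d: d is gray → back edge
Back edge closes the cycle d → g → b → f → d; its vertices are {b, d, f, g}.

b, d, f, g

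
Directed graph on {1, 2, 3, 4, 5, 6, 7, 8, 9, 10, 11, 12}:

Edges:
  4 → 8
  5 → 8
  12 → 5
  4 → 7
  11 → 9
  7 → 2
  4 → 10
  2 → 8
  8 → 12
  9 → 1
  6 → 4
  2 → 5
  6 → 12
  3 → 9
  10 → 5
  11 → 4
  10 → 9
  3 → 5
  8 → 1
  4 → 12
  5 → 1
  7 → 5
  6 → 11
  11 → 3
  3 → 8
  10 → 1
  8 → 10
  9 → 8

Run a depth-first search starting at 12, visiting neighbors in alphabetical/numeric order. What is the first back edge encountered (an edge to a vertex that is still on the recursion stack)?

DFS from 12 (visiting neighbors in alphabetical/numeric order); mark gray on enter, black on exit:
12 gray
  5 gray
    1 gray
    1 black
    8 gray
      8→1: 1 black — skip
      10 gray
        10→1: 1 black — skip
        10→5: 5 is gray → back edge
First back edge: 10 → 5.

10→5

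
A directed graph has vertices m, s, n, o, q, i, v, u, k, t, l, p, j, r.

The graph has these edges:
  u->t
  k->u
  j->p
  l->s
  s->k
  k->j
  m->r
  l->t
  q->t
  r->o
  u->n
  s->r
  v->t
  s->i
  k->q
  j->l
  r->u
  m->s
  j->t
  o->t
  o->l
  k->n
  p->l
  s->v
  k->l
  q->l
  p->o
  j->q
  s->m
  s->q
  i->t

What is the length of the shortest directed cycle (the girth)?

For each vertex v, BFS finds the shortest path from v back to v.
The shortest such closed walk is m → s → m, length 2.

2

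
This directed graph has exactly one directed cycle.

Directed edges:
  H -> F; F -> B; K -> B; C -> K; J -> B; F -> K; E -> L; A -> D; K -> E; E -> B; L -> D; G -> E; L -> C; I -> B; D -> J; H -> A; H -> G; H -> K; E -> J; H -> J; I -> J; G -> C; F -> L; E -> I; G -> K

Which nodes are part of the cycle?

DFS with gray/black marking from K:
K gray
  E gray
    J gray
      B gray
      B black
    J black
    E→B: B black — skip
    L gray
      C gray
        C→K: K is gray → back edge
Back edge closes the cycle K → E → L → C → K; its vertices are {C, E, K, L}.

C, E, K, L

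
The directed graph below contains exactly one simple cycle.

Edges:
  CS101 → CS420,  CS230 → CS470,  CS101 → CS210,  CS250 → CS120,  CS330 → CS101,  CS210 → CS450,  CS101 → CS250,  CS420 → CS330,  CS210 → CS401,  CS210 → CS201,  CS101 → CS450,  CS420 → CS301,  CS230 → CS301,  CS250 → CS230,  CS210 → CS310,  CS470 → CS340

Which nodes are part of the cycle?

DFS with gray/black marking from CS101:
CS101 gray
  CS210 gray
    CS201 gray
    CS201 black
    CS450 gray
    CS450 black
    CS310 gray
    CS310 black
    CS401 gray
    CS401 black
  CS210 black
  CS420 gray
    CS330 gray
      CS330→CS101: CS101 is gray → back edge
Back edge closes the cycle CS101 → CS420 → CS330 → CS101; its vertices are {CS101, CS330, CS420}.

CS101, CS330, CS420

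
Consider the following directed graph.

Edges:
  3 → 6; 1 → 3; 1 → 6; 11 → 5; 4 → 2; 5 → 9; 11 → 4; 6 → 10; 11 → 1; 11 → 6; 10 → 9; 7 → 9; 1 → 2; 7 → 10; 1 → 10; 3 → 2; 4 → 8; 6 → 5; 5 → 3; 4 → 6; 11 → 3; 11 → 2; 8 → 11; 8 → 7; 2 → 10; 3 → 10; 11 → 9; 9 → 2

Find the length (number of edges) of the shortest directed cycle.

For each vertex v, BFS finds the shortest path from v back to v.
The shortest such closed walk is 8 → 11 → 4 → 8, length 3.

3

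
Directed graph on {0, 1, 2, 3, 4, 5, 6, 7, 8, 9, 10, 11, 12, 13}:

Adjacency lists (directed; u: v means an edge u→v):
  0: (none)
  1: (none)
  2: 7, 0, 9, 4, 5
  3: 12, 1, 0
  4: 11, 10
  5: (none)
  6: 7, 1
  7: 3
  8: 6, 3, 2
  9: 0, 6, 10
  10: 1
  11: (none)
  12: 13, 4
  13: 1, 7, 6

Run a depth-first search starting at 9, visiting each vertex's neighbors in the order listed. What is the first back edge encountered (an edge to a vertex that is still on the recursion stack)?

13->7

DFS from 9 (visiting each vertex's neighbors in the order listed); mark gray on enter, black on exit:
9 gray
  0 gray
  0 black
  6 gray
    7 gray
      3 gray
        12 gray
          13 gray
            1 gray
            1 black
            13→7: 7 is gray → back edge
First back edge: 13 → 7.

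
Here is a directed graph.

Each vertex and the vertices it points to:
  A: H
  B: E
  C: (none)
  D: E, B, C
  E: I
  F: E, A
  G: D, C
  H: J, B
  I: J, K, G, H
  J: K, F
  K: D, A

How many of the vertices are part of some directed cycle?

10

A vertex is on a directed cycle iff it belongs to a strongly connected component of size ≥ 2 (or has a self-loop).
The vertices on cycles are {A, B, D, E, F, G, H, I, J, K} — 10 in total.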